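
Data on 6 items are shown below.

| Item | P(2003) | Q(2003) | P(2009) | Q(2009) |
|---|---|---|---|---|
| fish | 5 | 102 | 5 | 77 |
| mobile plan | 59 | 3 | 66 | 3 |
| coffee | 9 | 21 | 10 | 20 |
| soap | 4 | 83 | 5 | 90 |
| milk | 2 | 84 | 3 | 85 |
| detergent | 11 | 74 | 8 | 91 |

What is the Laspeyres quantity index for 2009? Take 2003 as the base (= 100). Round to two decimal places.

103.79

Laspeyres quantity index uses base-period prices as weights.
ΣP(2003)·Q(2009) = 5×77 + 59×3 + 9×20 + 4×90 + 2×85 + 11×91 = 385 + 177 + 180 + 360 + 170 + 1001 = 2273
ΣP(2003)·Q(2003) = 5×102 + 59×3 + 9×21 + 4×83 + 2×84 + 11×74 = 510 + 177 + 189 + 332 + 168 + 814 = 2190
Index = 2273 / 2190 × 100 = 103.7900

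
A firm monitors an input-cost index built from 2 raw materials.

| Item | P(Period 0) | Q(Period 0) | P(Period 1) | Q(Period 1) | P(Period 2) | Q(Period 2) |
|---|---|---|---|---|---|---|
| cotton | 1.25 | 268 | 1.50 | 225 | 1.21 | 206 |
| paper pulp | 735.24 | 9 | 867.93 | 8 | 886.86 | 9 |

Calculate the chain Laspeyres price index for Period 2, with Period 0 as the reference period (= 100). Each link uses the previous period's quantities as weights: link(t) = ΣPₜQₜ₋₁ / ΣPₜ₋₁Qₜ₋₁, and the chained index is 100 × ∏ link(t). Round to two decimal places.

Link Period 0→Period 1:
ΣP(Period 1)Q(Period 0) = 1.50×268 + 867.93×9 = 402 + 7811.37 = 8213.37
ΣP(Period 0)Q(Period 0) = 1.25×268 + 735.24×9 = 335 + 6617.16 = 6952.16
link = 8213.37/6952.16 = 1.181413
Link Period 1→Period 2:
ΣP(Period 2)Q(Period 1) = 1.21×225 + 886.86×8 = 272.25 + 7094.88 = 7367.13
ΣP(Period 1)Q(Period 1) = 1.50×225 + 867.93×8 = 337.5 + 6943.44 = 7280.94
link = 7367.13/7280.94 = 1.011838
Chained index = 100 × 1.181413 × 1.011838 = 119.5398

119.54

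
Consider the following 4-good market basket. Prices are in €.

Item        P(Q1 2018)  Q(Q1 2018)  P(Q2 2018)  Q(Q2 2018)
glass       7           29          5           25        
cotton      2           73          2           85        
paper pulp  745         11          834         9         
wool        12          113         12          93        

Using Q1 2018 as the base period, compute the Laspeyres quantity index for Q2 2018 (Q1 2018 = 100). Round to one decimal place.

82.5

Laspeyres quantity index uses base-period prices as weights.
ΣP(Q1 2018)·Q(Q2 2018) = 7×25 + 2×85 + 745×9 + 12×93 = 175 + 170 + 6705 + 1116 = 8166
ΣP(Q1 2018)·Q(Q1 2018) = 7×29 + 2×73 + 745×11 + 12×113 = 203 + 146 + 8195 + 1356 = 9900
Index = 8166 / 9900 × 100 = 82.4848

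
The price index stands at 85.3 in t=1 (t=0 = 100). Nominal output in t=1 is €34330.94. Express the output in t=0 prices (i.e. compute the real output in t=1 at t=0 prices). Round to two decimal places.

40247.29

Real = Nominal ÷ (Index/100) = 34330.94 ÷ (85.3/100)
     = 34330.94 ÷ 0.853 = 40247.2919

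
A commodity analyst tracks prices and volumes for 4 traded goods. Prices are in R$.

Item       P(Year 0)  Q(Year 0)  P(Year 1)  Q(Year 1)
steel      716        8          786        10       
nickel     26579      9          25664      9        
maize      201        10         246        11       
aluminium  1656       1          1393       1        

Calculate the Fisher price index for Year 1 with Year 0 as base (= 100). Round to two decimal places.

Laspeyres component (base-period weights):
ΣP(Year 1)Q(Year 0) = 786×8 + 25664×9 + 246×10 + 1393×1 = 6288 + 230976 + 2460 + 1393 = 241117
ΣP(Year 0)Q(Year 0) = 716×8 + 26579×9 + 201×10 + 1656×1 = 5728 + 239211 + 2010 + 1656 = 248605
L = 241117 / 248605 × 100 = 96.9880
Paasche component (current-period weights):
ΣP(Year 1)Q(Year 1) = 786×10 + 25664×9 + 246×11 + 1393×1 = 7860 + 230976 + 2706 + 1393 = 242935
ΣP(Year 0)Q(Year 1) = 716×10 + 26579×9 + 201×11 + 1656×1 = 7160 + 239211 + 2211 + 1656 = 250238
P = 242935 / 250238 × 100 = 97.0816
Fisher = √(L × P) = √(96.9880 × 97.0816) = 97.0348

97.03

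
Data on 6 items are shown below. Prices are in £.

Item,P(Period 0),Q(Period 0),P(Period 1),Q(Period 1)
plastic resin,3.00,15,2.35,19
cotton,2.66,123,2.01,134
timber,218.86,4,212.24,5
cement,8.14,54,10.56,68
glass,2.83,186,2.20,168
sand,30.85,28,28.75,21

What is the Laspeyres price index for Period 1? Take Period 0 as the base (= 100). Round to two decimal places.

Laspeyres price index uses base-period quantities as weights.
ΣP(Period 1)·Q(Period 0) = 2.35×15 + 2.01×123 + 212.24×4 + 10.56×54 + 2.20×186 + 28.75×28 = 35.25 + 247.23 + 848.96 + 570.24 + 409.2 + 805 = 2915.88
ΣP(Period 0)·Q(Period 0) = 3.00×15 + 2.66×123 + 218.86×4 + 8.14×54 + 2.83×186 + 30.85×28 = 45 + 327.18 + 875.44 + 439.56 + 526.38 + 863.8 = 3077.36
Index = 2915.88 / 3077.36 × 100 = 94.7526

94.75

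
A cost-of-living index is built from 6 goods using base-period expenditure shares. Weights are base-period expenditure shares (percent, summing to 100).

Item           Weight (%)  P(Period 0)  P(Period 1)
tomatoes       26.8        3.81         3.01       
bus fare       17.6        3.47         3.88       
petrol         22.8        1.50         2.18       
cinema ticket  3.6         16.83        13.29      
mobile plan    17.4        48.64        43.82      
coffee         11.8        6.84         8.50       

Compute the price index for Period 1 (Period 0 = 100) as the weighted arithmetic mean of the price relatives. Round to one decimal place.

tomatoes: 26.8 × (3.01/3.81) = 26.8 × 0.790026 = 21.1727
bus fare: 17.6 × (3.88/3.47) = 17.6 × 1.118156 = 19.6795
petrol: 22.8 × (2.18/1.50) = 22.8 × 1.453333 = 33.1360
cinema ticket: 3.6 × (13.29/16.83) = 3.6 × 0.789661 = 2.8428
mobile plan: 17.4 × (43.82/48.64) = 17.4 × 0.900905 = 15.6757
coffee: 11.8 × (8.50/6.84) = 11.8 × 1.242690 = 14.6637
Index = Σ wᵢ·(p₁ᵢ/p₀ᵢ) = 21.1727 + 19.6795 + 33.1360 + 2.8428 + 15.6757 + 14.6637 = 107.1705

107.2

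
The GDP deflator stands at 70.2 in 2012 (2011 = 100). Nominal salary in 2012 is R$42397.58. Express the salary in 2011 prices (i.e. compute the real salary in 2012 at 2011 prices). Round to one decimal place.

Real = Nominal ÷ (Index/100) = 42397.58 ÷ (70.2/100)
     = 42397.58 ÷ 0.702 = 60395.4131

60395.4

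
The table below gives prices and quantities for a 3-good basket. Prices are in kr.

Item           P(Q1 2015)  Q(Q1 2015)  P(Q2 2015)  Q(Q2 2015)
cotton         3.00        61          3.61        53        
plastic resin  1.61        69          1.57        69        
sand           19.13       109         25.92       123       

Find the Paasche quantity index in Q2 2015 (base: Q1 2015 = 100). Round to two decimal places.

110.59

Paasche quantity index uses current-period prices as weights.
ΣP(Q2 2015)·Q(Q2 2015) = 3.61×53 + 1.57×69 + 25.92×123 = 191.33 + 108.33 + 3188.16 = 3487.82
ΣP(Q2 2015)·Q(Q1 2015) = 3.61×61 + 1.57×69 + 25.92×109 = 220.21 + 108.33 + 2825.28 = 3153.82
Index = 3487.82 / 3153.82 × 100 = 110.5903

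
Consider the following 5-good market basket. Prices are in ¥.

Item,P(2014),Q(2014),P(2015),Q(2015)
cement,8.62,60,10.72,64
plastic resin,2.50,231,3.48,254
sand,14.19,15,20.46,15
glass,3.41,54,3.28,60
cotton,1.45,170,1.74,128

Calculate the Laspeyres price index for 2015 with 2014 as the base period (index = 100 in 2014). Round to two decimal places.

Laspeyres price index uses base-period quantities as weights.
ΣP(2015)·Q(2014) = 10.72×60 + 3.48×231 + 20.46×15 + 3.28×54 + 1.74×170 = 643.2 + 803.88 + 306.9 + 177.12 + 295.8 = 2226.9
ΣP(2014)·Q(2014) = 8.62×60 + 2.50×231 + 14.19×15 + 3.41×54 + 1.45×170 = 517.2 + 577.5 + 212.85 + 184.14 + 246.5 = 1738.19
Index = 2226.9 / 1738.19 × 100 = 128.1160

128.12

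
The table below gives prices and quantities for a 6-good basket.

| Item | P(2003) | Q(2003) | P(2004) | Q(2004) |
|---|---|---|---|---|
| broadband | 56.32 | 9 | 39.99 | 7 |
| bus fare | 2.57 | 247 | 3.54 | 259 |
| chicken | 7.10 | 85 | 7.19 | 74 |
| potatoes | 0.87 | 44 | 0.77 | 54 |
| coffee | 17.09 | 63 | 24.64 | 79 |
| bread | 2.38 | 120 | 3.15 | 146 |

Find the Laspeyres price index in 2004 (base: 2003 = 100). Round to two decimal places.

Laspeyres price index uses base-period quantities as weights.
ΣP(2004)·Q(2003) = 39.99×9 + 3.54×247 + 7.19×85 + 0.77×44 + 24.64×63 + 3.15×120 = 359.91 + 874.38 + 611.15 + 33.88 + 1552.32 + 378 = 3809.64
ΣP(2003)·Q(2003) = 56.32×9 + 2.57×247 + 7.10×85 + 0.87×44 + 17.09×63 + 2.38×120 = 506.88 + 634.79 + 603.5 + 38.28 + 1076.67 + 285.6 = 3145.72
Index = 3809.64 / 3145.72 × 100 = 121.1055

121.11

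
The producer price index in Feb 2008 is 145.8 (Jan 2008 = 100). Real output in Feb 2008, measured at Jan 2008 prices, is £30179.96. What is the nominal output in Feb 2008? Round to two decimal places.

Nominal = Real × (Index/100) = 30179.96 × (145.8/100)
        = 30179.96 × 1.458 = 44002.3817

44002.38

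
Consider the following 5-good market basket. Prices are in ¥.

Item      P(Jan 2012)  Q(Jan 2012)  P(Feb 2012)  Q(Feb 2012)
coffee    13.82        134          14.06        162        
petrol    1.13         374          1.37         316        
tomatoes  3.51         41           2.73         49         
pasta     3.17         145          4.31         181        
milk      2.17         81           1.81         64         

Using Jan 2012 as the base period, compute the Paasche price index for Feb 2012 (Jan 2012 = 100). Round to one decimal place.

107.5

Paasche price index uses current-period quantities as weights.
ΣP(Feb 2012)·Q(Feb 2012) = 14.06×162 + 1.37×316 + 2.73×49 + 4.31×181 + 1.81×64 = 2277.72 + 432.92 + 133.77 + 780.11 + 115.84 = 3740.36
ΣP(Jan 2012)·Q(Feb 2012) = 13.82×162 + 1.13×316 + 3.51×49 + 3.17×181 + 2.17×64 = 2238.84 + 357.08 + 171.99 + 573.77 + 138.88 = 3480.56
Index = 3740.36 / 3480.56 × 100 = 107.4643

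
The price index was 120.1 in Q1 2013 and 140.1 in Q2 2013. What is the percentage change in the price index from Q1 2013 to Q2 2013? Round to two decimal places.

16.65%

Change = (140.1 − 120.1) / 120.1 × 100
       = 20.0 / 120.1 × 100 = 16.6528%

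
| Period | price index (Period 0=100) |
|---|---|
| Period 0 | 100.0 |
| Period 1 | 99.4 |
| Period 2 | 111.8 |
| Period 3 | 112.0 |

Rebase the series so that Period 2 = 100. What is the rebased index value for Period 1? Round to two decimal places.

88.91

Rebased(Period 1) = 99.4 / 111.8 × 100 = 88.9088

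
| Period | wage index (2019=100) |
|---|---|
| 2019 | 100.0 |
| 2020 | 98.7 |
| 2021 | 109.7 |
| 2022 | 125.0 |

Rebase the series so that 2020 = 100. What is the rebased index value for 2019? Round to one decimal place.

Rebased(2019) = 100.0 / 98.7 × 100 = 101.3171

101.3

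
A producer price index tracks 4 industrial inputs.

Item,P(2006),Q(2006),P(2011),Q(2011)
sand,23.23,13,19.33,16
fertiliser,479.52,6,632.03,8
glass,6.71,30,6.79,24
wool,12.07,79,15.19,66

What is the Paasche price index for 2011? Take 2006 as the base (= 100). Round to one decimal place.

126.4

Paasche price index uses current-period quantities as weights.
ΣP(2011)·Q(2011) = 19.33×16 + 632.03×8 + 6.79×24 + 15.19×66 = 309.28 + 5056.24 + 162.96 + 1002.54 = 6531.02
ΣP(2006)·Q(2011) = 23.23×16 + 479.52×8 + 6.71×24 + 12.07×66 = 371.68 + 3836.16 + 161.04 + 796.62 = 5165.5
Index = 6531.02 / 5165.5 × 100 = 126.4354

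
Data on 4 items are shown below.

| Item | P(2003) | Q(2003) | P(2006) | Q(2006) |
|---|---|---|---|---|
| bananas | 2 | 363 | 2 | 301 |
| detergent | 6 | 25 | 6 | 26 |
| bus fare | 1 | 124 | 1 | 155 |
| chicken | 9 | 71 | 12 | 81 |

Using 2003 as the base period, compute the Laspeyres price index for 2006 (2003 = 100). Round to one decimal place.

Laspeyres price index uses base-period quantities as weights.
ΣP(2006)·Q(2003) = 2×363 + 6×25 + 1×124 + 12×71 = 726 + 150 + 124 + 852 = 1852
ΣP(2003)·Q(2003) = 2×363 + 6×25 + 1×124 + 9×71 = 726 + 150 + 124 + 639 = 1639
Index = 1852 / 1639 × 100 = 112.9957

113.0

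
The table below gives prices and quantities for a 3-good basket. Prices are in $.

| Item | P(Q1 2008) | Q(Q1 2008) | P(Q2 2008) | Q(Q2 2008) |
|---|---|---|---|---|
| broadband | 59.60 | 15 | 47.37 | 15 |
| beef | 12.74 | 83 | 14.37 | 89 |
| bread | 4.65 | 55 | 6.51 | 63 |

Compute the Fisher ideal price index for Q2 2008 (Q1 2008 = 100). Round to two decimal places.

Laspeyres component (base-period weights):
ΣP(Q2 2008)Q(Q1 2008) = 47.37×15 + 14.37×83 + 6.51×55 = 710.55 + 1192.71 + 358.05 = 2261.31
ΣP(Q1 2008)Q(Q1 2008) = 59.60×15 + 12.74×83 + 4.65×55 = 894 + 1057.42 + 255.75 = 2207.17
L = 2261.31 / 2207.17 × 100 = 102.4529
Paasche component (current-period weights):
ΣP(Q2 2008)Q(Q2 2008) = 47.37×15 + 14.37×89 + 6.51×63 = 710.55 + 1278.93 + 410.13 = 2399.61
ΣP(Q1 2008)Q(Q2 2008) = 59.60×15 + 12.74×89 + 4.65×63 = 894 + 1133.86 + 292.95 = 2320.81
P = 2399.61 / 2320.81 × 100 = 103.3954
Fisher = √(L × P) = √(102.4529 × 103.3954) = 102.9231

102.92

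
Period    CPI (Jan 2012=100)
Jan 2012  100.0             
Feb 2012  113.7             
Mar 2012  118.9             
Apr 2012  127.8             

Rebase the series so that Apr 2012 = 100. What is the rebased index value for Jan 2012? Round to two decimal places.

Rebased(Jan 2012) = 100.0 / 127.8 × 100 = 78.2473

78.25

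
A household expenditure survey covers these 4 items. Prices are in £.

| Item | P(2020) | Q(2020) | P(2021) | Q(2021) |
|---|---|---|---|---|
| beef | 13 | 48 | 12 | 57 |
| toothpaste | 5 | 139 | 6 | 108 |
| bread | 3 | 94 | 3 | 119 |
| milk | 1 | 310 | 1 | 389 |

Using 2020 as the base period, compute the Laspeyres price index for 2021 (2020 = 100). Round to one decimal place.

104.8

Laspeyres price index uses base-period quantities as weights.
ΣP(2021)·Q(2020) = 12×48 + 6×139 + 3×94 + 1×310 = 576 + 834 + 282 + 310 = 2002
ΣP(2020)·Q(2020) = 13×48 + 5×139 + 3×94 + 1×310 = 624 + 695 + 282 + 310 = 1911
Index = 2002 / 1911 × 100 = 104.7619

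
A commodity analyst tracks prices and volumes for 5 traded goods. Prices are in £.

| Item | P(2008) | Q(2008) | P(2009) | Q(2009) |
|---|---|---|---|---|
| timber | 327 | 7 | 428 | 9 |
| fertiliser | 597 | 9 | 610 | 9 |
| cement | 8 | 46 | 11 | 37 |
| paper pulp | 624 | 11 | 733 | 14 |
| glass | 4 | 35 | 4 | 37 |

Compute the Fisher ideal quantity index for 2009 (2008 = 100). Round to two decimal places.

116.81

Laspeyres component (base-period weights):
ΣP(2008)Q(2009) = 327×9 + 597×9 + 8×37 + 624×14 + 4×37 = 2943 + 5373 + 296 + 8736 + 148 = 17496
ΣP(2008)Q(2008) = 327×7 + 597×9 + 8×46 + 624×11 + 4×35 = 2289 + 5373 + 368 + 6864 + 140 = 15034
L = 17496 / 15034 × 100 = 116.3762
Paasche component (current-period weights):
ΣP(2009)Q(2009) = 428×9 + 610×9 + 11×37 + 733×14 + 4×37 = 3852 + 5490 + 407 + 10262 + 148 = 20159
ΣP(2009)Q(2008) = 428×7 + 610×9 + 11×46 + 733×11 + 4×35 = 2996 + 5490 + 506 + 8063 + 140 = 17195
P = 20159 / 17195 × 100 = 117.2376
Fisher = √(L × P) = √(116.3762 × 117.2376) = 116.8061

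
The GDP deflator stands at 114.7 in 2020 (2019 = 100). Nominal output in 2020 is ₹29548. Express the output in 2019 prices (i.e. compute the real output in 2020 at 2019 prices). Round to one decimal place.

Real = Nominal ÷ (Index/100) = 29548 ÷ (114.7/100)
     = 29548 ÷ 1.147 = 25761.1160

25761.1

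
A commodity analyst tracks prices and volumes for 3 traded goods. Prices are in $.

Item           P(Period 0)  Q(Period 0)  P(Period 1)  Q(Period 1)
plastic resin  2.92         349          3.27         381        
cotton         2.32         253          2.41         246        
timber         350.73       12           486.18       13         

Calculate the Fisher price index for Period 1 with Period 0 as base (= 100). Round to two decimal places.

Laspeyres component (base-period weights):
ΣP(Period 1)Q(Period 0) = 3.27×349 + 2.41×253 + 486.18×12 = 1141.23 + 609.73 + 5834.16 = 7585.12
ΣP(Period 0)Q(Period 0) = 2.92×349 + 2.32×253 + 350.73×12 = 1019.08 + 586.96 + 4208.76 = 5814.8
L = 7585.12 / 5814.8 × 100 = 130.4451
Paasche component (current-period weights):
ΣP(Period 1)Q(Period 1) = 3.27×381 + 2.41×246 + 486.18×13 = 1245.87 + 592.86 + 6320.34 = 8159.07
ΣP(Period 0)Q(Period 1) = 2.92×381 + 2.32×246 + 350.73×13 = 1112.52 + 570.72 + 4559.49 = 6242.73
P = 8159.07 / 6242.73 × 100 = 130.6971
Fisher = √(L × P) = √(130.4451 × 130.6971) = 130.5710

130.57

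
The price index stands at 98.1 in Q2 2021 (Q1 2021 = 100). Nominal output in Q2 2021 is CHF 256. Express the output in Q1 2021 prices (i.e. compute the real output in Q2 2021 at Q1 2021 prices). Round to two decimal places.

260.96

Real = Nominal ÷ (Index/100) = 256 ÷ (98.1/100)
     = 256 ÷ 0.981 = 260.9582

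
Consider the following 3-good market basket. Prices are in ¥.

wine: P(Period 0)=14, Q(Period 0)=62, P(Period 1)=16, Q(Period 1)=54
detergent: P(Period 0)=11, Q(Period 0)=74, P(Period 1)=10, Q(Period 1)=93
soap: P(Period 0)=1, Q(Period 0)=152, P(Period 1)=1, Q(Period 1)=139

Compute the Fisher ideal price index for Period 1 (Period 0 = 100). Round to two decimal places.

101.75

Laspeyres component (base-period weights):
ΣP(Period 1)Q(Period 0) = 16×62 + 10×74 + 1×152 = 992 + 740 + 152 = 1884
ΣP(Period 0)Q(Period 0) = 14×62 + 11×74 + 1×152 = 868 + 814 + 152 = 1834
L = 1884 / 1834 × 100 = 102.7263
Paasche component (current-period weights):
ΣP(Period 1)Q(Period 1) = 16×54 + 10×93 + 1×139 = 864 + 930 + 139 = 1933
ΣP(Period 0)Q(Period 1) = 14×54 + 11×93 + 1×139 = 756 + 1023 + 139 = 1918
P = 1933 / 1918 × 100 = 100.7821
Fisher = √(L × P) = √(102.7263 × 100.7821) = 101.7495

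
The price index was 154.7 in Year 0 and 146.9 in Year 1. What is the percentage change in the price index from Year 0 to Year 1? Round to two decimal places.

-5.04%

Change = (146.9 − 154.7) / 154.7 × 100
       = -7.8 / 154.7 × 100 = -5.0420%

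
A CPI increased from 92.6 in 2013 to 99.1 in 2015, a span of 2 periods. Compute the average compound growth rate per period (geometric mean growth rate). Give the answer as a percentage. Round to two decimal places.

Growth factor = (99.1/92.6)^(1/2) = (1.070194)^(1/2) = 1.034502
Growth rate = 1.034502 − 1 = 0.034502 = 3.4502%

3.45%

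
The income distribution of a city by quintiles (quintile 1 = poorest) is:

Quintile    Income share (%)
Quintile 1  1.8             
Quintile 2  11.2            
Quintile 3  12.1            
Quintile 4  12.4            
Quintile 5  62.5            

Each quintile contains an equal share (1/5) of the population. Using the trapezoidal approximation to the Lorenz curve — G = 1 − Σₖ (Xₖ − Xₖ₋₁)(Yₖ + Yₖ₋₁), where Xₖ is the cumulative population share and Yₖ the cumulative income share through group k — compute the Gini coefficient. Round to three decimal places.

0.490

Cumulative income shares Yₖ: 0.0180, 0.1300, 0.2510, 0.3750, 1.0000
Σ (Xₖ−Xₖ₋₁)(Yₖ+Yₖ₋₁) = (1/5)(0.0180+0.0000) + (1/5)(0.1300+0.0180) + (1/5)(0.2510+0.1300) + (1/5)(0.3750+0.2510) + (1/5)(1.0000+0.3750)
  = 0.0036 + 0.0296 + 0.0762 + 0.1252 + 0.2750 = 0.5096
G = 1 − 0.5096 = 0.4904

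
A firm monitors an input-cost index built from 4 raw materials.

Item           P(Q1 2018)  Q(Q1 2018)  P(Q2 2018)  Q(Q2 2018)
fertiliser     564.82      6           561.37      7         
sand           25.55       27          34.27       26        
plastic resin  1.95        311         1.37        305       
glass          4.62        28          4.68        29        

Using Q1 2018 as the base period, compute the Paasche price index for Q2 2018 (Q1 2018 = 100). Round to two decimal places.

Paasche price index uses current-period quantities as weights.
ΣP(Q2 2018)·Q(Q2 2018) = 561.37×7 + 34.27×26 + 1.37×305 + 4.68×29 = 3929.59 + 891.02 + 417.85 + 135.72 = 5374.18
ΣP(Q1 2018)·Q(Q2 2018) = 564.82×7 + 25.55×26 + 1.95×305 + 4.62×29 = 3953.74 + 664.3 + 594.75 + 133.98 = 5346.77
Index = 5374.18 / 5346.77 × 100 = 100.5126

100.51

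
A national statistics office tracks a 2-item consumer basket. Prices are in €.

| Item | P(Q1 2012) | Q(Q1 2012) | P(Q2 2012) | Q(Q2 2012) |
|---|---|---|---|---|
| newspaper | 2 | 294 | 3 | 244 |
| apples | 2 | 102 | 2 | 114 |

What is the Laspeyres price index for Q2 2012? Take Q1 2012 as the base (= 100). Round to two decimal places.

137.12

Laspeyres price index uses base-period quantities as weights.
ΣP(Q2 2012)·Q(Q1 2012) = 3×294 + 2×102 = 882 + 204 = 1086
ΣP(Q1 2012)·Q(Q1 2012) = 2×294 + 2×102 = 588 + 204 = 792
Index = 1086 / 792 × 100 = 137.1212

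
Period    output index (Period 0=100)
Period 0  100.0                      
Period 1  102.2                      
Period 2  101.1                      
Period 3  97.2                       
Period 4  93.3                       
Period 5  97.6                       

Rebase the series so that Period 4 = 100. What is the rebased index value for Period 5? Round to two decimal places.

Rebased(Period 5) = 97.6 / 93.3 × 100 = 104.6088

104.61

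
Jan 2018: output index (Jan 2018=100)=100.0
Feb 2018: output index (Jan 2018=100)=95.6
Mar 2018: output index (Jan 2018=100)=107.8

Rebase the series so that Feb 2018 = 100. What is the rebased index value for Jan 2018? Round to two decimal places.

Rebased(Jan 2018) = 100.0 / 95.6 × 100 = 104.6025

104.60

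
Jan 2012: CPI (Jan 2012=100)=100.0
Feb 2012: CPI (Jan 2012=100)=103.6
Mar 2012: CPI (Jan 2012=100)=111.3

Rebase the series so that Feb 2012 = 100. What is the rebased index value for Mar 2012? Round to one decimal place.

Rebased(Mar 2012) = 111.3 / 103.6 × 100 = 107.4324

107.4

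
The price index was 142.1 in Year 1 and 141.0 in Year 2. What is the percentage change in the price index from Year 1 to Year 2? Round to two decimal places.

Change = (141.0 − 142.1) / 142.1 × 100
       = -1.1 / 142.1 × 100 = -0.7741%

-0.77%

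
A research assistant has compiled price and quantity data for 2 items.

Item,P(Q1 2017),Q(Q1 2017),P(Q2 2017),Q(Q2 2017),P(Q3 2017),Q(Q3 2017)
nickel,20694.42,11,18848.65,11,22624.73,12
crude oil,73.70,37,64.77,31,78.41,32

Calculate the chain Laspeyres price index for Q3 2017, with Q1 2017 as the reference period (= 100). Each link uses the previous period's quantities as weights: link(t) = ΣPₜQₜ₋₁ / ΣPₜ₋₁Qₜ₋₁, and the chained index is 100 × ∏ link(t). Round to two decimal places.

109.29

Link Q1 2017→Q2 2017:
ΣP(Q2 2017)Q(Q1 2017) = 18848.65×11 + 64.77×37 = 207335.15 + 2396.49 = 209731.64
ΣP(Q1 2017)Q(Q1 2017) = 20694.42×11 + 73.70×37 = 227638.62 + 2726.9 = 230365.52
link = 209731.64/230365.52 = 0.910430
Link Q2 2017→Q3 2017:
ΣP(Q3 2017)Q(Q2 2017) = 22624.73×11 + 78.41×31 = 248872.03 + 2430.71 = 251302.74
ΣP(Q2 2017)Q(Q2 2017) = 18848.65×11 + 64.77×31 = 207335.15 + 2007.87 = 209343.02
link = 251302.74/209343.02 = 1.200435
Chained index = 100 × 0.910430 × 1.200435 = 109.2912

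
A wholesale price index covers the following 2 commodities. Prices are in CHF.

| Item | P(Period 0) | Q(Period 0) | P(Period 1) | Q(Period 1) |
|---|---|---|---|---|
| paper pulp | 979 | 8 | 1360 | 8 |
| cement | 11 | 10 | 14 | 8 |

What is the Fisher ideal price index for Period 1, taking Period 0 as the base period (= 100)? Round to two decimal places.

138.77

Laspeyres component (base-period weights):
ΣP(Period 1)Q(Period 0) = 1360×8 + 14×10 = 10880 + 140 = 11020
ΣP(Period 0)Q(Period 0) = 979×8 + 11×10 = 7832 + 110 = 7942
L = 11020 / 7942 × 100 = 138.7560
Paasche component (current-period weights):
ΣP(Period 1)Q(Period 1) = 1360×8 + 14×8 = 10880 + 112 = 10992
ΣP(Period 0)Q(Period 1) = 979×8 + 11×8 = 7832 + 88 = 7920
P = 10992 / 7920 × 100 = 138.7879
Fisher = √(L × P) = √(138.7560 × 138.7879) = 138.7719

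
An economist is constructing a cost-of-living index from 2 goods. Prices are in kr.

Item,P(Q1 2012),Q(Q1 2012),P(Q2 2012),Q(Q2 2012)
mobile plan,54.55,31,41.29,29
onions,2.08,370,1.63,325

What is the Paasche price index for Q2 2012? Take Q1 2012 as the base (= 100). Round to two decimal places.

76.49

Paasche price index uses current-period quantities as weights.
ΣP(Q2 2012)·Q(Q2 2012) = 41.29×29 + 1.63×325 = 1197.41 + 529.75 = 1727.16
ΣP(Q1 2012)·Q(Q2 2012) = 54.55×29 + 2.08×325 = 1581.95 + 676 = 2257.95
Index = 1727.16 / 2257.95 × 100 = 76.4924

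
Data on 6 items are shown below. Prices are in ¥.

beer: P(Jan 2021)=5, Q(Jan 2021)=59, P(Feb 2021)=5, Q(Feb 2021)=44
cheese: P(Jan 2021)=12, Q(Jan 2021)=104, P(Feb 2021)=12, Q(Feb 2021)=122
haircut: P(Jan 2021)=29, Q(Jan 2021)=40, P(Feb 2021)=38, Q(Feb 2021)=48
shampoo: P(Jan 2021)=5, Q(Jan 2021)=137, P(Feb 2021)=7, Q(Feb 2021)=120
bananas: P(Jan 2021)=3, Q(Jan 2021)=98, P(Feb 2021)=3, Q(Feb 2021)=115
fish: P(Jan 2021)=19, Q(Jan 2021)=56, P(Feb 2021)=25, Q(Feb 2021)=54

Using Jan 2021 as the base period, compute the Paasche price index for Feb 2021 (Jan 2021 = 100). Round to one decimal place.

119.7

Paasche price index uses current-period quantities as weights.
ΣP(Feb 2021)·Q(Feb 2021) = 5×44 + 12×122 + 38×48 + 7×120 + 3×115 + 25×54 = 220 + 1464 + 1824 + 840 + 345 + 1350 = 6043
ΣP(Jan 2021)·Q(Feb 2021) = 5×44 + 12×122 + 29×48 + 5×120 + 3×115 + 19×54 = 220 + 1464 + 1392 + 600 + 345 + 1026 = 5047
Index = 6043 / 5047 × 100 = 119.7345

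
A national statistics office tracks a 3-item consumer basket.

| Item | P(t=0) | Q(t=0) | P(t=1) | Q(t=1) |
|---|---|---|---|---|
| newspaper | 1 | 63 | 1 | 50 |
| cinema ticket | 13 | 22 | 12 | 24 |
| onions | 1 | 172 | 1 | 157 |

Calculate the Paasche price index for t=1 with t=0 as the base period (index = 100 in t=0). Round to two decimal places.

95.38

Paasche price index uses current-period quantities as weights.
ΣP(t=1)·Q(t=1) = 1×50 + 12×24 + 1×157 = 50 + 288 + 157 = 495
ΣP(t=0)·Q(t=1) = 1×50 + 13×24 + 1×157 = 50 + 312 + 157 = 519
Index = 495 / 519 × 100 = 95.3757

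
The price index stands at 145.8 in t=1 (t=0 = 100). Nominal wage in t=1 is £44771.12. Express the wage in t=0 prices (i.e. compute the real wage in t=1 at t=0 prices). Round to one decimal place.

30707.2

Real = Nominal ÷ (Index/100) = 44771.12 ÷ (145.8/100)
     = 44771.12 ÷ 1.458 = 30707.2154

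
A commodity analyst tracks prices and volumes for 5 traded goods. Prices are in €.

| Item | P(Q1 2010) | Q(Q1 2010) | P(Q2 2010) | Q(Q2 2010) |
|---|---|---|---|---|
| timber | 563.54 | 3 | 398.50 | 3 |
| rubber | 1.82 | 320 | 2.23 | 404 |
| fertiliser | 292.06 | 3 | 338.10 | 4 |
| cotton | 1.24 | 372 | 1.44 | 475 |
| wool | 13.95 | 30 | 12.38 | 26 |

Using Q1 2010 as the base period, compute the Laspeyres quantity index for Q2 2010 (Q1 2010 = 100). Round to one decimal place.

Laspeyres quantity index uses base-period prices as weights.
ΣP(Q1 2010)·Q(Q2 2010) = 563.54×3 + 1.82×404 + 292.06×4 + 1.24×475 + 13.95×26 = 1690.62 + 735.28 + 1168.24 + 589 + 362.7 = 4545.84
ΣP(Q1 2010)·Q(Q1 2010) = 563.54×3 + 1.82×320 + 292.06×3 + 1.24×372 + 13.95×30 = 1690.62 + 582.4 + 876.18 + 461.28 + 418.5 = 4028.98
Index = 4545.84 / 4028.98 × 100 = 112.8286

112.8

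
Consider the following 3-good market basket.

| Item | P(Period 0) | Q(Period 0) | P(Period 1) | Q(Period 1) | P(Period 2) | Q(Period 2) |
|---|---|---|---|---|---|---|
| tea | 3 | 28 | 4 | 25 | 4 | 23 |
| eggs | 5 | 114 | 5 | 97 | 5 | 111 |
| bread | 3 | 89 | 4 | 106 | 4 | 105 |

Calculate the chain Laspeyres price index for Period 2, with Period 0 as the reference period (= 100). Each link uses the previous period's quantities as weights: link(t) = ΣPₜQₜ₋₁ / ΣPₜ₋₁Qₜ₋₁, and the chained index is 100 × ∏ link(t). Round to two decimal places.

112.70

Link Period 0→Period 1:
ΣP(Period 1)Q(Period 0) = 4×28 + 5×114 + 4×89 = 112 + 570 + 356 = 1038
ΣP(Period 0)Q(Period 0) = 3×28 + 5×114 + 3×89 = 84 + 570 + 267 = 921
link = 1038/921 = 1.127036
Link Period 1→Period 2:
ΣP(Period 2)Q(Period 1) = 4×25 + 5×97 + 4×106 = 100 + 485 + 424 = 1009
ΣP(Period 1)Q(Period 1) = 4×25 + 5×97 + 4×106 = 100 + 485 + 424 = 1009
link = 1009/1009 = 1.000000
Chained index = 100 × 1.127036 × 1.000000 = 112.7036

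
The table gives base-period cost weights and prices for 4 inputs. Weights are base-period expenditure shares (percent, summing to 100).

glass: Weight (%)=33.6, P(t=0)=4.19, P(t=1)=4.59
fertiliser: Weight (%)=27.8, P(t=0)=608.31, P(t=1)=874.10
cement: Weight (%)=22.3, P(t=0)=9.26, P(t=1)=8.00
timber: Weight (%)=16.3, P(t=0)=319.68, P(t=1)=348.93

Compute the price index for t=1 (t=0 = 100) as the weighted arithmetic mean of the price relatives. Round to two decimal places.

113.81

glass: 33.6 × (4.59/4.19) = 33.6 × 1.095465 = 36.8076
fertiliser: 27.8 × (874.10/608.31) = 27.8 × 1.436932 = 39.9467
cement: 22.3 × (8.00/9.26) = 22.3 × 0.863931 = 19.2657
timber: 16.3 × (348.93/319.68) = 16.3 × 1.091498 = 17.7914
Index = Σ wᵢ·(p₁ᵢ/p₀ᵢ) = 36.8076 + 39.9467 + 19.2657 + 17.7914 = 113.8114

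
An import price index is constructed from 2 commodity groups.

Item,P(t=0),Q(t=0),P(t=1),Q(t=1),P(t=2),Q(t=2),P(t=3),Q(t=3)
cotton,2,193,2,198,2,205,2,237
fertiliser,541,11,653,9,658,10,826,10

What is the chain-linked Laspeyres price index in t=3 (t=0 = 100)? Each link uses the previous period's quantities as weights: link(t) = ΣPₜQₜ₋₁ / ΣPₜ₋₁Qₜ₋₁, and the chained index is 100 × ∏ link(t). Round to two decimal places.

149.21

Link t=0→t=1:
ΣP(t=1)Q(t=0) = 2×193 + 653×11 = 386 + 7183 = 7569
ΣP(t=0)Q(t=0) = 2×193 + 541×11 = 386 + 5951 = 6337
link = 7569/6337 = 1.194414
Link t=1→t=2:
ΣP(t=2)Q(t=1) = 2×198 + 658×9 = 396 + 5922 = 6318
ΣP(t=1)Q(t=1) = 2×198 + 653×9 = 396 + 5877 = 6273
link = 6318/6273 = 1.007174
Link t=2→t=3:
ΣP(t=3)Q(t=2) = 2×205 + 826×10 = 410 + 8260 = 8670
ΣP(t=2)Q(t=2) = 2×205 + 658×10 = 410 + 6580 = 6990
link = 8670/6990 = 1.240343
Chained index = 100 × 1.194414 × 1.007174 × 1.240343 = 149.2111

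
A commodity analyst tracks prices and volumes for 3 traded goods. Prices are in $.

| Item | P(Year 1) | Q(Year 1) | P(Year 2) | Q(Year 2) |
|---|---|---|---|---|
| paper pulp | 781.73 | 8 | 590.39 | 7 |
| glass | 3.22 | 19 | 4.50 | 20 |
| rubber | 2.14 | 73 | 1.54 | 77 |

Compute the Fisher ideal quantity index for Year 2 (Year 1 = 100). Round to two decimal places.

Laspeyres component (base-period weights):
ΣP(Year 1)Q(Year 2) = 781.73×7 + 3.22×20 + 2.14×77 = 5472.11 + 64.4 + 164.78 = 5701.29
ΣP(Year 1)Q(Year 1) = 781.73×8 + 3.22×19 + 2.14×73 = 6253.84 + 61.18 + 156.22 = 6471.24
L = 5701.29 / 6471.24 × 100 = 88.1020
Paasche component (current-period weights):
ΣP(Year 2)Q(Year 2) = 590.39×7 + 4.50×20 + 1.54×77 = 4132.73 + 90 + 118.58 = 4341.31
ΣP(Year 2)Q(Year 1) = 590.39×8 + 4.50×19 + 1.54×73 = 4723.12 + 85.5 + 112.42 = 4921.04
P = 4341.31 / 4921.04 × 100 = 88.2194
Fisher = √(L × P) = √(88.1020 × 88.2194) = 88.1606

88.16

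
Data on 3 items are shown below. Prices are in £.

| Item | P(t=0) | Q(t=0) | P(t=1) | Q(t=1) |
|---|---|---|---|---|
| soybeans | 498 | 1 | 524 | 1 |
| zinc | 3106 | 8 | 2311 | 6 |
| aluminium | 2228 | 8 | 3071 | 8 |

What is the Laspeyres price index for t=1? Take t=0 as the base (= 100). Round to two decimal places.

Laspeyres price index uses base-period quantities as weights.
ΣP(t=1)·Q(t=0) = 524×1 + 2311×8 + 3071×8 = 524 + 18488 + 24568 = 43580
ΣP(t=0)·Q(t=0) = 498×1 + 3106×8 + 2228×8 = 498 + 24848 + 17824 = 43170
Index = 43580 / 43170 × 100 = 100.9497

100.95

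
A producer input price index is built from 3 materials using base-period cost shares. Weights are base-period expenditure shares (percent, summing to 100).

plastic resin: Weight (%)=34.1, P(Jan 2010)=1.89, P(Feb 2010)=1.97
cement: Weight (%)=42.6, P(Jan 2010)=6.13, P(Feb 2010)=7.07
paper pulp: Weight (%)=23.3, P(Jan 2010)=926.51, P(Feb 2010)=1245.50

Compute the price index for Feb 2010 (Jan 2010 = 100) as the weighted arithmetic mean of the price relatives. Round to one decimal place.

116.0

plastic resin: 34.1 × (1.97/1.89) = 34.1 × 1.042328 = 35.5434
cement: 42.6 × (7.07/6.13) = 42.6 × 1.153344 = 49.1325
paper pulp: 23.3 × (1245.50/926.51) = 23.3 × 1.344292 = 31.3220
Index = Σ wᵢ·(p₁ᵢ/p₀ᵢ) = 35.5434 + 49.1325 + 31.3220 = 115.9979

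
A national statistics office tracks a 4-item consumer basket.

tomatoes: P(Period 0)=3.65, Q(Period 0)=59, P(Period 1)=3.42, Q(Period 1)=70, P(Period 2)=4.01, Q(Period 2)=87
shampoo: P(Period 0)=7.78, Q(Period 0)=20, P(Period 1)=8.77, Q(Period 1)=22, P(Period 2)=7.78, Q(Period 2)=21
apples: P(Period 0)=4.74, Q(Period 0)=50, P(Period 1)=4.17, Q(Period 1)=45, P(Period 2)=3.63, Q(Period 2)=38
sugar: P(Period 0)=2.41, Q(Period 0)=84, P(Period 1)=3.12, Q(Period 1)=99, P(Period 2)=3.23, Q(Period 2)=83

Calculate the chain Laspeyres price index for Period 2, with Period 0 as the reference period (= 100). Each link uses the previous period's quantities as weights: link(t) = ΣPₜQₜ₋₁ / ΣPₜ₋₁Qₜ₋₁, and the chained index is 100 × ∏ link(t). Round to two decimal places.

Link Period 0→Period 1:
ΣP(Period 1)Q(Period 0) = 3.42×59 + 8.77×20 + 4.17×50 + 3.12×84 = 201.78 + 175.4 + 208.5 + 262.08 = 847.76
ΣP(Period 0)Q(Period 0) = 3.65×59 + 7.78×20 + 4.74×50 + 2.41×84 = 215.35 + 155.6 + 237 + 202.44 = 810.39
link = 847.76/810.39 = 1.046114
Link Period 1→Period 2:
ΣP(Period 2)Q(Period 1) = 4.01×70 + 7.78×22 + 3.63×45 + 3.23×99 = 280.7 + 171.16 + 163.35 + 319.77 = 934.98
ΣP(Period 1)Q(Period 1) = 3.42×70 + 8.77×22 + 4.17×45 + 3.12×99 = 239.4 + 192.94 + 187.65 + 308.88 = 928.87
link = 934.98/928.87 = 1.006578
Chained index = 100 × 1.046114 × 1.006578 = 105.2995

105.30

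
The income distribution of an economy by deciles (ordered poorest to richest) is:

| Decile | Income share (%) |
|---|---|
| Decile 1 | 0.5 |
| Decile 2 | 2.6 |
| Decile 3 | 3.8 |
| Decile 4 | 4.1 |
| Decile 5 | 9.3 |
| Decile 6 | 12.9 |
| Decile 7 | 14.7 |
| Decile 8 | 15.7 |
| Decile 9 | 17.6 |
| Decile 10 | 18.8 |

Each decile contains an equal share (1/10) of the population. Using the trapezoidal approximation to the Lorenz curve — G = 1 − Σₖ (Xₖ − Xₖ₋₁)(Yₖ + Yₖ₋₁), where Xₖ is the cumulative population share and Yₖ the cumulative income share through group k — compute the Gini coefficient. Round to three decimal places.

Cumulative income shares Yₖ: 0.0050, 0.0310, 0.0690, 0.1100, 0.2030, 0.3320, 0.4790, 0.6360, 0.8120, 1.0000
Σ (Xₖ−Xₖ₋₁)(Yₖ+Yₖ₋₁) = (1/10)(0.0050+0.0000) + (1/10)(0.0310+0.0050) + (1/10)(0.0690+0.0310) + (1/10)(0.1100+0.0690) + (1/10)(0.2030+0.1100) + (1/10)(0.3320+0.2030) + (1/10)(0.4790+0.3320) + (1/10)(0.6360+0.4790) + (1/10)(0.8120+0.6360) + (1/10)(1.0000+0.8120)
  = 0.0005 + 0.0036 + 0.0100 + 0.0179 + 0.0313 + 0.0535 + 0.0811 + 0.1115 + 0.1448 + 0.1812 = 0.6354
G = 1 − 0.6354 = 0.3646

0.365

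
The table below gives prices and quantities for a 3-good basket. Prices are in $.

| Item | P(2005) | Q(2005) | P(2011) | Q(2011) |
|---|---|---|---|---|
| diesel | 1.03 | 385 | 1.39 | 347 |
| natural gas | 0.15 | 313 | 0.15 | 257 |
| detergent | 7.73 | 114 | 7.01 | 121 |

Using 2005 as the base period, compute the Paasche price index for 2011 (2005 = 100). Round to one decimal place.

Paasche price index uses current-period quantities as weights.
ΣP(2011)·Q(2011) = 1.39×347 + 0.15×257 + 7.01×121 = 482.33 + 38.55 + 848.21 = 1369.09
ΣP(2005)·Q(2011) = 1.03×347 + 0.15×257 + 7.73×121 = 357.41 + 38.55 + 935.33 = 1331.29
Index = 1369.09 / 1331.29 × 100 = 102.8394

102.8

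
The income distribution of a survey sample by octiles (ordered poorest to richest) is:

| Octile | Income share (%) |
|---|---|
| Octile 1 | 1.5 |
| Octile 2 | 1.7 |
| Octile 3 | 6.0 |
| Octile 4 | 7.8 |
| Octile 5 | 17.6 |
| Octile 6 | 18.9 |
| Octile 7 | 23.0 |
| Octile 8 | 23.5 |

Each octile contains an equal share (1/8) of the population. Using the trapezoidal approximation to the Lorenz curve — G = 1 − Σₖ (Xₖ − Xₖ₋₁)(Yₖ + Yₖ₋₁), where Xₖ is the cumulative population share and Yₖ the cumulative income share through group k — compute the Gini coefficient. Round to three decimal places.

Cumulative income shares Yₖ: 0.0150, 0.0320, 0.0920, 0.1700, 0.3460, 0.5350, 0.7650, 1.0000
Σ (Xₖ−Xₖ₋₁)(Yₖ+Yₖ₋₁) = (1/8)(0.0150+0.0000) + (1/8)(0.0320+0.0150) + (1/8)(0.0920+0.0320) + (1/8)(0.1700+0.0920) + (1/8)(0.3460+0.1700) + (1/8)(0.5350+0.3460) + (1/8)(0.7650+0.5350) + (1/8)(1.0000+0.7650)
  = 0.0019 + 0.0059 + 0.0155 + 0.0328 + 0.0645 + 0.1101 + 0.1625 + 0.2206 = 0.6137
G = 1 − 0.6137 = 0.3863

0.386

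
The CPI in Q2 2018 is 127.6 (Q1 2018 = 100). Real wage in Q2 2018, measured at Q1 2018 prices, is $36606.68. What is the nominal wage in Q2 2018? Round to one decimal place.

Nominal = Real × (Index/100) = 36606.68 × (127.6/100)
        = 36606.68 × 1.276 = 46710.1237

46710.1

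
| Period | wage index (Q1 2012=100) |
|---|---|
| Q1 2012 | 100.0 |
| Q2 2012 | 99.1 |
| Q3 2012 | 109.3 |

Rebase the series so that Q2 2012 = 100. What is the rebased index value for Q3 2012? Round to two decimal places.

Rebased(Q3 2012) = 109.3 / 99.1 × 100 = 110.2926

110.29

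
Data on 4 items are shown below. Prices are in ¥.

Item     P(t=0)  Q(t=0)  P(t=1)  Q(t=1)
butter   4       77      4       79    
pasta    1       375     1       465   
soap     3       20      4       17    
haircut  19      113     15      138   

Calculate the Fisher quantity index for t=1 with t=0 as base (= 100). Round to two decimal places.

Laspeyres component (base-period weights):
ΣP(t=0)Q(t=1) = 4×79 + 1×465 + 3×17 + 19×138 = 316 + 465 + 51 + 2622 = 3454
ΣP(t=0)Q(t=0) = 4×77 + 1×375 + 3×20 + 19×113 = 308 + 375 + 60 + 2147 = 2890
L = 3454 / 2890 × 100 = 119.5156
Paasche component (current-period weights):
ΣP(t=1)Q(t=1) = 4×79 + 1×465 + 4×17 + 15×138 = 316 + 465 + 68 + 2070 = 2919
ΣP(t=1)Q(t=0) = 4×77 + 1×375 + 4×20 + 15×113 = 308 + 375 + 80 + 1695 = 2458
P = 2919 / 2458 × 100 = 118.7551
Fisher = √(L × P) = √(119.5156 × 118.7551) = 119.1347

119.13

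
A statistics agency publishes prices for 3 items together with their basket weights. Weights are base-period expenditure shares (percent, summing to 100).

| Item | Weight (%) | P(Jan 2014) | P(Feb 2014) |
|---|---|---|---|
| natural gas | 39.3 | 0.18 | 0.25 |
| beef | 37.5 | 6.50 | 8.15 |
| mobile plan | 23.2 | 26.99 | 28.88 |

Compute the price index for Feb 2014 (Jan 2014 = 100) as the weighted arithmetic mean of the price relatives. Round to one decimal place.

natural gas: 39.3 × (0.25/0.18) = 39.3 × 1.388889 = 54.5833
beef: 37.5 × (8.15/6.50) = 37.5 × 1.253846 = 47.0192
mobile plan: 23.2 × (28.88/26.99) = 23.2 × 1.070026 = 24.8246
Index = Σ wᵢ·(p₁ᵢ/p₀ᵢ) = 54.5833 + 47.0192 + 24.8246 = 126.4272

126.4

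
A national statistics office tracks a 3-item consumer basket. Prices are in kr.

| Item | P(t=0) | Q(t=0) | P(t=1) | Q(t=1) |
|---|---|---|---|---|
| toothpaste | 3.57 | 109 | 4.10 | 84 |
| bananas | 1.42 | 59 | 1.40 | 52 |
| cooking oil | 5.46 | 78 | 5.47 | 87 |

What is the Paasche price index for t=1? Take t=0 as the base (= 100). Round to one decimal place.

105.2

Paasche price index uses current-period quantities as weights.
ΣP(t=1)·Q(t=1) = 4.10×84 + 1.40×52 + 5.47×87 = 344.4 + 72.8 + 475.89 = 893.09
ΣP(t=0)·Q(t=1) = 3.57×84 + 1.42×52 + 5.46×87 = 299.88 + 73.84 + 475.02 = 848.74
Index = 893.09 / 848.74 × 100 = 105.2254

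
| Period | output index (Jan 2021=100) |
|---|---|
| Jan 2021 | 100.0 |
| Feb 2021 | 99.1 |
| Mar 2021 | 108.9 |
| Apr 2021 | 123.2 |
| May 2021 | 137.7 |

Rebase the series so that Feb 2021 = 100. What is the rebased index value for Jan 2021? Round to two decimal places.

Rebased(Jan 2021) = 100.0 / 99.1 × 100 = 100.9082

100.91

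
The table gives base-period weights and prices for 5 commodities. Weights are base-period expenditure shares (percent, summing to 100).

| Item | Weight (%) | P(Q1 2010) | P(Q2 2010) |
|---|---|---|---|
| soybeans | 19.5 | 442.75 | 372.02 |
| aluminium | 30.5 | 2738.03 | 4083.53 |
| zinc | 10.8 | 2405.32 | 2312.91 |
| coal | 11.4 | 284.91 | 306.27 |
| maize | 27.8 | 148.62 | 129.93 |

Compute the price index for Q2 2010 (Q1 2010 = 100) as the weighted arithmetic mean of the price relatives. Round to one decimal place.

108.8

soybeans: 19.5 × (372.02/442.75) = 19.5 × 0.840248 = 16.3848
aluminium: 30.5 × (4083.53/2738.03) = 30.5 × 1.491412 = 45.4881
zinc: 10.8 × (2312.91/2405.32) = 10.8 × 0.961581 = 10.3851
coal: 11.4 × (306.27/284.91) = 11.4 × 1.074971 = 12.2547
maize: 27.8 × (129.93/148.62) = 27.8 × 0.874243 = 24.3040
Index = Σ wᵢ·(p₁ᵢ/p₀ᵢ) = 16.3848 + 45.4881 + 10.3851 + 12.2547 + 24.3040 = 108.8166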